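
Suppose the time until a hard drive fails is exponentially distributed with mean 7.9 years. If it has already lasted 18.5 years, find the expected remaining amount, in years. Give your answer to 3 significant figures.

The rate is λ = 1/7.9 = 0.126582 per year.
By memorylessness, the remaining amount past any threshold is again Exp(λ) with mean 1/λ = 7.9 years.

7.90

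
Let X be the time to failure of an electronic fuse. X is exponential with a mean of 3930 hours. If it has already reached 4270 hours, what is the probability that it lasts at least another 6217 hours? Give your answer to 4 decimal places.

0.2056

The rate is λ = 1/3930 = 0.000254453 per hour.
P(X > s+t | X > s) = e^(−λ(s+t))/e^(−λs) = e^(−λt), independent of s = 4270.
P(X > 6217) = e^(−1.5819) ≈ 0.2056.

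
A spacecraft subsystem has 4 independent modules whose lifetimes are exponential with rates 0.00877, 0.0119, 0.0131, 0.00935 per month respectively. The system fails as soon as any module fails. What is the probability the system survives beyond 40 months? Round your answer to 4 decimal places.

The time to first failure is exponential with rate Σλ = 0.00877 + 0.0119 + 0.0131 + 0.00935 = 0.04312.
P(min > 40) = e^(−0.04312·40) = e^(−1.7248) ≈ 0.1782.

0.1782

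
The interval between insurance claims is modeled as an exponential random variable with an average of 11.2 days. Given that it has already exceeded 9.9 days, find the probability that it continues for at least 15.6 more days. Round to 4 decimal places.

The rate is λ = 1/11.2 = 0.0892857 per day.
The exponential is memoryless, so the remaining time is again Exp(λ): the condition X > 9.9 is irrelevant.
P(X > 15.6) = e^(−1.3929) ≈ 0.2484.

0.2484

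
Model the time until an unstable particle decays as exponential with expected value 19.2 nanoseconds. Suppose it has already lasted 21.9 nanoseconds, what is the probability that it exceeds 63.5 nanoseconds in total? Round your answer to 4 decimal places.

The rate is λ = 1/19.2 = 0.0520833 per nanosecond.
The exponential is memoryless, so the remaining time is again Exp(λ): the condition X > 21.9 is irrelevant.
P(X > 41.6) = e^(−2.1667) ≈ 0.1146.

0.1146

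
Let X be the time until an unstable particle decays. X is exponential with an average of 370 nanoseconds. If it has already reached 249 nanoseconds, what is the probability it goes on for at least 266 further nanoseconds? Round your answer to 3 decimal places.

0.487

The rate is λ = 1/370 = 0.0027027 per nanosecond.
P(X > s+t | X > s) = e^(−λ(s+t))/e^(−λs) = e^(−λt), independent of s = 249.
P(X > 266) = e^(−0.71892) ≈ 0.487.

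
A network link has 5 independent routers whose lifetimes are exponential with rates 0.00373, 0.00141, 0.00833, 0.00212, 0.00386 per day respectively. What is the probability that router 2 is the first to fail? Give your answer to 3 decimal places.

0.072

The time to first failure is exponential with rate Σλ = 0.00373 + 0.00141 + 0.00833 + 0.00212 + 0.00386 = 0.01945.
P(router 2 first) = λ_2/Σλ = 0.00141/0.01945 ≈ 0.072.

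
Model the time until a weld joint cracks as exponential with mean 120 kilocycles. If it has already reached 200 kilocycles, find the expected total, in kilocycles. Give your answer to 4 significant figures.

320.0

The rate is λ = 1/120 = 0.00833333 per kilocycle.
By memorylessness, E[X | X > 200] = 200 + 1/λ = 200 + 120 = 320 kilocycles.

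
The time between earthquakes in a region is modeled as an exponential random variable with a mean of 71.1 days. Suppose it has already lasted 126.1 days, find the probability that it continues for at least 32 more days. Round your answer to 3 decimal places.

0.638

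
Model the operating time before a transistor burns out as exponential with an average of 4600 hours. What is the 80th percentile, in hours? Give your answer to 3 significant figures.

7400

The rate is λ = 1/4600 = 0.000217391 per hour.
Set 1 − e^(−λt) = 0.8, so t = −ln(0.2)/λ = 1.6094/0.000217391 ≈ 7403.41 hours.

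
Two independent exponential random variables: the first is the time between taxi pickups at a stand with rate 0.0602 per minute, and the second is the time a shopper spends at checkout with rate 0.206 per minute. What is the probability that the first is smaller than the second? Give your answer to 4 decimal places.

0.2261

λ_1 = 0.0602, λ_2 = 0.206.
For independent exponentials, P(the first < the second) = λ_1/(λ_1+λ_2) = 0.0602/0.2662 ≈ 0.2261.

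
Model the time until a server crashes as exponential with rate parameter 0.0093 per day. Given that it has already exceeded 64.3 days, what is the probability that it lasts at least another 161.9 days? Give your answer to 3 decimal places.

0.222

P(X > s+t | X > s) = e^(−λ(s+t))/e^(−λs) = e^(−λt), independent of s = 64.3.
P(X > 161.9) = e^(−1.5057) ≈ 0.222.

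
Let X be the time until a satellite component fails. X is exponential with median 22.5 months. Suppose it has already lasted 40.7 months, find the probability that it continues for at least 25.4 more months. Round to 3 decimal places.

0.457

For an exponential, median = ln(2)/λ, so λ = ln 2 / 22.5 = 0.0308065 per month.
The exponential is memoryless, so the remaining time is again Exp(λ): the condition X > 40.7 is irrelevant.
P(X > 25.4) = e^(−0.78249) ≈ 0.457.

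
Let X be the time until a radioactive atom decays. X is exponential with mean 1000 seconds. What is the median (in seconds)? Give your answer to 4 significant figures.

693.1

The rate is λ = 1/1000 = 0.001 per second.
Set 1 − e^(−λt) = 0.5, so t = −ln(0.5)/λ = 0.69315/0.001 ≈ 693.147 seconds.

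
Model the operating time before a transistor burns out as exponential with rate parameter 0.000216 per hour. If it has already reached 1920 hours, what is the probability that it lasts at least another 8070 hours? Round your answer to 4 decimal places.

P(X > s+t | X > s) = e^(−λ(s+t))/e^(−λs) = e^(−λt), independent of s = 1920.
P(X > 8070) = e^(−1.7431) ≈ 0.1750.

0.1750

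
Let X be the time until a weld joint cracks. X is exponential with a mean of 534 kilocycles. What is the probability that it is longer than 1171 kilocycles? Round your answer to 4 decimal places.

The rate is λ = 1/534 = 0.00187266 per kilocycle.
P(X > 1171) = e^(−λ·1171) = e^(−2.1929) ≈ 0.1116.

0.1116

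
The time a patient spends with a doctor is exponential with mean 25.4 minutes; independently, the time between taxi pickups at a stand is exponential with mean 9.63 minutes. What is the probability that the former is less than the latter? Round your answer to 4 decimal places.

λ_1 = 1/25.4 = 0.0393701, λ_2 = 1/9.63 = 0.103842.
For independent exponentials, P(the former < the latter) = λ_1/(λ_1+λ_2) = 0.0393701/0.143212 ≈ 0.2749.

0.2749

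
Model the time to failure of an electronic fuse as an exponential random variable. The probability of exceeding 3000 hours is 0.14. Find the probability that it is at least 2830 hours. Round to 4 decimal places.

e^(−λ·3000) = 0.14 ⇒ λ = −ln(0.14)/3000 = 0.000655371.
P(X > 2830) = e^(−0.000655371·2830) = e^(−1.8547) ≈ 0.1565.

0.1565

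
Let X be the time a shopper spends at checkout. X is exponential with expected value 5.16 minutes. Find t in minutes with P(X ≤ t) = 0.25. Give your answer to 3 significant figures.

1.48

The rate is λ = 1/5.16 = 0.193798 per minute.
Set 1 − e^(−λt) = 0.25, so t = −ln(0.75)/λ = 0.28768/0.193798 ≈ 1.48444 minutes.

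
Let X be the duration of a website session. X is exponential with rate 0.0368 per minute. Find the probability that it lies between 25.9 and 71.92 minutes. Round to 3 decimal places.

P(25.9 < X < 71.92) = e^(−λ·25.9) − e^(−λ·71.92) = 0.38554 − 0.07089 ≈ 0.315.

0.315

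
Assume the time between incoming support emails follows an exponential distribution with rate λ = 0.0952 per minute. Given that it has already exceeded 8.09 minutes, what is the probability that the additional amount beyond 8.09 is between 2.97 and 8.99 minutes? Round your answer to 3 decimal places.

0.329

Memoryless: the residual past 8.09 is again Exp(λ).
P(2.97 < residual < 8.99) = e^(−λ·2.97) − e^(−λ·8.99) = 0.75371 − 0.42492 ≈ 0.329.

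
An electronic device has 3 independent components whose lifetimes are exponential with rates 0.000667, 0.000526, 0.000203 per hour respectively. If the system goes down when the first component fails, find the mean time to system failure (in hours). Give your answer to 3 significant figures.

716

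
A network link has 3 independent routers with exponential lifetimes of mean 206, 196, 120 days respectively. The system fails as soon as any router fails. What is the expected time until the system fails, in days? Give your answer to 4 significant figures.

The first failure time is exponential with rate Σλ_i = 1/206 + 1/196 + 1/120 = 0.0182897 per day.
E[min] = 1/Σλ = 1/0.0182897 = 54.6755 days.

54.68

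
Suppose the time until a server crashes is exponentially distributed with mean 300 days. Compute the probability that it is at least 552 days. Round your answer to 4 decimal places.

0.1588

The rate is λ = 1/300 = 0.00333333 per day.
P(X > 552) = e^(−λ·552) = e^(−1.84) ≈ 0.1588.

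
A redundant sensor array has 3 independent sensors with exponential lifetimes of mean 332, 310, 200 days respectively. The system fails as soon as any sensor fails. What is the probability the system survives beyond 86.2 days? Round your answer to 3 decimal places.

0.380

The first failure time is exponential with rate Σλ_i = 1/332 + 1/310 + 1/200 = 0.0112379 per day.
P(min > 86.2) = e^(−0.0112379·86.2) = e^(−0.9687) ≈ 0.380.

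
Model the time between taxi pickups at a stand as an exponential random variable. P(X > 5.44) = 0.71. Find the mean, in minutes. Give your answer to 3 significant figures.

e^(−λ·5.44) = 0.71 ⇒ λ = −ln(0.71)/5.44 = 0.0629578.
Mean = 1/λ = 15.8837 minutes.

15.9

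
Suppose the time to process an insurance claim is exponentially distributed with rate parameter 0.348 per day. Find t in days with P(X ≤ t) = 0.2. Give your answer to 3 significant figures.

0.641

Set 1 − e^(−λt) = 0.2, so t = −ln(0.8)/λ = 0.22314/0.348 ≈ 0.641217 days.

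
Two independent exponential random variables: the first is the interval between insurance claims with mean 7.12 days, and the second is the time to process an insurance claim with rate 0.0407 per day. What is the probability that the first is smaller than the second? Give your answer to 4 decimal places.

λ_1 = 1/7.12 = 0.140449, λ_2 = 0.0407.
For independent exponentials, P(the first < the second) = λ_1/(λ_1+λ_2) = 0.140449/0.181149 ≈ 0.7753.

0.7753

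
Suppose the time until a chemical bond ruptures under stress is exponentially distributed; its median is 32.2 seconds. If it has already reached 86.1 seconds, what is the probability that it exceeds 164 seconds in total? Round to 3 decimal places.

0.187

For an exponential, median = ln(2)/λ, so λ = ln 2 / 32.2 = 0.0215263 per second.
P(X > s+t | X > s) = e^(−λ(s+t))/e^(−λs) = e^(−λt), independent of s = 86.1.
P(X > 77.9) = e^(−1.6769) ≈ 0.187.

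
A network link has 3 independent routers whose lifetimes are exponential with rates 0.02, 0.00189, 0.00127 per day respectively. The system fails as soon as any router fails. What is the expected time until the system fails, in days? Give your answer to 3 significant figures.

43.2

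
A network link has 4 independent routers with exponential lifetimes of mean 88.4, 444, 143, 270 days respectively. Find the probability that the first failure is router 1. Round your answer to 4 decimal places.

0.4663

Rates: λ_i = 1/mean_i → 0.0113122, 0.00225225, 0.00699301, 0.0037037; Σλ = 0.0242612.
P(router 1 first) = λ_1/Σλ = 0.0113122/0.0242612 ≈ 0.4663.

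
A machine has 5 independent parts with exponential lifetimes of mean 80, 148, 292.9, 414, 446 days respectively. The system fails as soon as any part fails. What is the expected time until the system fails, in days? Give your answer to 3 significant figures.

The first failure time is exponential with rate Σλ_i = 1/80 + 1/148 + 1/292.9 + 1/414 + 1/446 = 0.0273285 per day.
E[min] = 1/Σλ = 1/0.0273285 = 36.5918 days.

36.6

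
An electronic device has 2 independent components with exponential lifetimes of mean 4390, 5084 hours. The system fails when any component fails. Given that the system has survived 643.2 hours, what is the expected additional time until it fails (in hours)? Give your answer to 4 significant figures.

2356

First-failure rate Σλ = 1/4390 + 1/5084 = 0.000424486.
By memorylessness the expected residual is 1/Σλ = 2355.79 hours, regardless of the 643.2 already elapsed.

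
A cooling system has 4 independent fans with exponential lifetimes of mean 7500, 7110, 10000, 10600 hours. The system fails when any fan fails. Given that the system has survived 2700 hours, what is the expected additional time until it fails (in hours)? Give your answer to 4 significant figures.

2135

First-failure rate Σλ = 1/7500 + 1/7110 + 1/10000 + 1/10600 = 0.00046832.
By memorylessness the expected residual is 1/Σλ = 2135.29 hours, regardless of the 2700 already elapsed.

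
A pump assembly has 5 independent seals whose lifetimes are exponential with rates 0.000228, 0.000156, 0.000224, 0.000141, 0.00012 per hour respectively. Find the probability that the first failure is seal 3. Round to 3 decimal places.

0.258

The time to first failure is exponential with rate Σλ = 0.000228 + 0.000156 + 0.000224 + 0.000141 + 0.00012 = 0.000869.
P(seal 3 first) = λ_3/Σλ = 0.000224/0.000869 ≈ 0.258.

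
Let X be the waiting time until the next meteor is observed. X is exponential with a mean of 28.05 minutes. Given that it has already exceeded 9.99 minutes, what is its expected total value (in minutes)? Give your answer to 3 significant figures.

The rate is λ = 1/28.05 = 0.0356506 per minute.
By memorylessness, E[X | X > 9.99] = 9.99 + 1/λ = 9.99 + 28.05 = 38.04 minutes.

38.0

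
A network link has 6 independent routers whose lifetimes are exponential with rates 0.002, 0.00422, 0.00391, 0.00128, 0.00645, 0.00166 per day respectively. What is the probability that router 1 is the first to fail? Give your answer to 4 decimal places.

0.1025

The time to first failure is exponential with rate Σλ = 0.002 + 0.00422 + 0.00391 + 0.00128 + 0.00645 + 0.00166 = 0.01952.
P(router 1 first) = λ_1/Σλ = 0.002/0.01952 ≈ 0.1025.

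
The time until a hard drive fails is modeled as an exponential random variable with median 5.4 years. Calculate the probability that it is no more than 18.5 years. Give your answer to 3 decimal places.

0.907

For an exponential, median = ln(2)/λ, so λ = ln 2 / 5.4 = 0.128361 per year.
P(X ≤ 18.5) = 1 − e^(−λ·18.5) = 1 − e^(−2.3747) ≈ 0.907.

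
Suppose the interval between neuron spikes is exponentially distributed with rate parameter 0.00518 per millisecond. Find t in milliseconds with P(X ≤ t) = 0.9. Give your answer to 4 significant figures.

444.5

Set 1 − e^(−λt) = 0.9, so t = −ln(0.1)/λ = 2.3026/0.00518 ≈ 444.514 milliseconds.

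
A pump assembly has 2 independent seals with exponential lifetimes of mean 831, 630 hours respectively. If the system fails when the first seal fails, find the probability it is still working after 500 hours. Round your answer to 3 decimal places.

0.248

The first failure time is exponential with rate Σλ_i = 1/831 + 1/630 = 0.00279067 per hour.
P(min > 500) = e^(−0.00279067·500) = e^(−1.3953) ≈ 0.248.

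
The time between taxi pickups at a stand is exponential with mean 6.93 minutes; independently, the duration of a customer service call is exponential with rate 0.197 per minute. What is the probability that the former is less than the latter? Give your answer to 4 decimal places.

λ_1 = 1/6.93 = 0.1443, λ_2 = 0.197.
For independent exponentials, P(the former < the latter) = λ_1/(λ_1+λ_2) = 0.1443/0.3413 ≈ 0.4228.

0.4228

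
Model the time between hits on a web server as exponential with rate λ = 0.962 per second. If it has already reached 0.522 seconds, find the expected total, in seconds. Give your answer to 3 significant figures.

1.56

By memorylessness, E[X | X > 0.522] = 0.522 + 1/λ = 0.522 + 1.0395 = 1.5615 seconds.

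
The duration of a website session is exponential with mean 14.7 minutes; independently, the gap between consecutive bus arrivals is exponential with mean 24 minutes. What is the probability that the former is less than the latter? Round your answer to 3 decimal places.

λ_1 = 1/14.7 = 0.0680272, λ_2 = 1/24 = 0.0416667.
For independent exponentials, P(the former < the latter) = λ_1/(λ_1+λ_2) = 0.0680272/0.109694 ≈ 0.620.

0.620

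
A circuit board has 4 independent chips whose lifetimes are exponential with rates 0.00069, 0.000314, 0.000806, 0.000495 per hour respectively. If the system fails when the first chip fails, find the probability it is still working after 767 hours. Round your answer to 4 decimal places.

0.1707

The time to first failure is exponential with rate Σλ = 0.00069 + 0.000314 + 0.000806 + 0.000495 = 0.002305.
P(min > 767) = e^(−0.002305·767) = e^(−1.7679) ≈ 0.1707.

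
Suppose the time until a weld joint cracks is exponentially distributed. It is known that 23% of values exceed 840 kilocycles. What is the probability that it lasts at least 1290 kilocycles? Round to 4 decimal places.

e^(−λ·840) = 0.23 ⇒ λ = −ln(0.23)/840 = 0.00174961.
P(X > 1290) = e^(−0.00174961·1290) = e^(−2.257) ≈ 0.1047.

0.1047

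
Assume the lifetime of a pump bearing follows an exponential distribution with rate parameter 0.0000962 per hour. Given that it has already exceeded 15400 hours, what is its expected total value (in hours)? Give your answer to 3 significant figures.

By memorylessness, E[X | X > 15400] = 15400 + 1/λ = 15400 + 10395 = 25795 hours.

25800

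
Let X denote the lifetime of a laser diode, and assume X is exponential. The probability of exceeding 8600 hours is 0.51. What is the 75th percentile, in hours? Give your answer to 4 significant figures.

e^(−λ·8600) = 0.51 ⇒ λ = −ln(0.51)/8600 = 0.0000782959.
75th percentile: 1 − e^(−λt) = 0.75, t = −ln(0.25)/λ = 17705.8 hours.

17710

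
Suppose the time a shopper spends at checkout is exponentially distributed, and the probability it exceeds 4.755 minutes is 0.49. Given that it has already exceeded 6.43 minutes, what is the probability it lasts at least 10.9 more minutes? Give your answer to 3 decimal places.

0.195

From e^(−λ·4.755) = 0.49, λ = −ln(0.49)/4.755 = 0.150021.
Memoryless: P(X > 6.43+10.9 | X > 6.43) = P(X > 10.9) = e^(−0.150021·10.9) ≈ 0.195.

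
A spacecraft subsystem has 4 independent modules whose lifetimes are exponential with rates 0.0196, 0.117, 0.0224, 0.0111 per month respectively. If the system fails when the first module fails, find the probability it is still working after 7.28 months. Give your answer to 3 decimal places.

The time to first failure is exponential with rate Σλ = 0.0196 + 0.117 + 0.0224 + 0.0111 = 0.1701.
P(min > 7.28) = e^(−0.1701·7.28) = e^(−1.2383) ≈ 0.290.

0.290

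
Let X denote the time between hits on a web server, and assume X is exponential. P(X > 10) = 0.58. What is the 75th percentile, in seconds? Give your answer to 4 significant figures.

e^(−λ·10) = 0.58 ⇒ λ = −ln(0.58)/10 = 0.0544727.
75th percentile: 1 − e^(−λt) = 0.75, t = −ln(0.25)/λ = 25.4493 seconds.

25.45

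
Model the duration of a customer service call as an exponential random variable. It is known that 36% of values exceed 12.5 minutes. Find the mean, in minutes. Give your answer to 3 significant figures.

12.2

e^(−λ·12.5) = 0.36 ⇒ λ = −ln(0.36)/12.5 = 0.0817321.
Mean = 1/λ = 12.2351 minutes.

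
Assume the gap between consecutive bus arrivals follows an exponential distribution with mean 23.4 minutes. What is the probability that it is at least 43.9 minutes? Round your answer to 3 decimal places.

0.153

The rate is λ = 1/23.4 = 0.042735 per minute.
P(X > 43.9) = e^(−λ·43.9) = e^(−1.8761) ≈ 0.153.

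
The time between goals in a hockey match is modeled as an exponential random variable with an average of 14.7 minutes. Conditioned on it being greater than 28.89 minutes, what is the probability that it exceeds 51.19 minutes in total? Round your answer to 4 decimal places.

The rate is λ = 1/14.7 = 0.0680272 per minute.
The exponential is memoryless, so the remaining time is again Exp(λ): the condition X > 28.89 is irrelevant.
P(X > 22.3) = e^(−1.517) ≈ 0.2194.

0.2194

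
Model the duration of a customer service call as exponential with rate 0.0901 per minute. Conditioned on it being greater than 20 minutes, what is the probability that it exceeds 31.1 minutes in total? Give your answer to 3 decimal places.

By the memoryless property, P(X > 20+11.1 | X > 20) = P(X > 11.1).
P(X > 11.1) = e^(−1.0001) ≈ 0.368.

0.368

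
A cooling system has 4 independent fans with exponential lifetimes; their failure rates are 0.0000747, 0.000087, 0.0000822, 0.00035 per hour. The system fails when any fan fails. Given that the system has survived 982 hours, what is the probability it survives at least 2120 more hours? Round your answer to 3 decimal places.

0.284

Time to first failure ~ Exp(Σλ) with Σλ = 0.0005939.
By memorylessness, P(T > 982+2120 | T > 982) = P(T > 2120) = e^(−0.0005939·2120) ≈ 0.284.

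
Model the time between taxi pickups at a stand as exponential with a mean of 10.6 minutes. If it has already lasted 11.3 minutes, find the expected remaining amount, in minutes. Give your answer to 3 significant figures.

10.6

The rate is λ = 1/10.6 = 0.0943396 per minute.
By memorylessness, the remaining amount past any threshold is again Exp(λ) with mean 1/λ = 10.6 minutes.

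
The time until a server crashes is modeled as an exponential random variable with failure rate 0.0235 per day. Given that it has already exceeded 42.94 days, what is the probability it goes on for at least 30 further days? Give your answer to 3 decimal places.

0.494

By the memoryless property, P(X > 42.94+30 | X > 42.94) = P(X > 30).
P(X > 30) = e^(−0.705) ≈ 0.494.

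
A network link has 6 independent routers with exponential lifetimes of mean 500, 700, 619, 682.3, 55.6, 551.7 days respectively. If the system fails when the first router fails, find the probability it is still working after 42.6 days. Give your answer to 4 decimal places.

0.3260

The first failure time is exponential with rate Σλ_i = 1/500 + 1/700 + 1/619 + 1/682.3 + 1/55.6 + 1/551.7 = 0.0263079 per day.
P(min > 42.6) = e^(−0.0263079·42.6) = e^(−1.1207) ≈ 0.3260.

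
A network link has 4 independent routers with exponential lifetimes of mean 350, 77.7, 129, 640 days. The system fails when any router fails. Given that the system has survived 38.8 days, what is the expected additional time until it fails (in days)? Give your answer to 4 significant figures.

First-failure rate Σλ = 1/350 + 1/77.7 + 1/129 + 1/640 = 0.0250416.
By memorylessness the expected residual is 1/Σλ = 39.9336 days, regardless of the 38.8 already elapsed.

39.93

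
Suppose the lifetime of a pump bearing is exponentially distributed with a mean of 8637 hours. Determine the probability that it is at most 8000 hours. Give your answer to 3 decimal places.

0.604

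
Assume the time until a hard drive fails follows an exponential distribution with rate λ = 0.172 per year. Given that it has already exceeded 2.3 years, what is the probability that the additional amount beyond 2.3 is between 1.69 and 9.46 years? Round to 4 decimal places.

0.5513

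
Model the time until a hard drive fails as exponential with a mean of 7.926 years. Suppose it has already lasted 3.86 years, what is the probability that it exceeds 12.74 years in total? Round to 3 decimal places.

The rate is λ = 1/7.926 = 0.126167 per year.
P(X > s+t | X > s) = e^(−λ(s+t))/e^(−λs) = e^(−λt), independent of s = 3.86.
P(X > 8.88) = e^(−1.1204) ≈ 0.326.

0.326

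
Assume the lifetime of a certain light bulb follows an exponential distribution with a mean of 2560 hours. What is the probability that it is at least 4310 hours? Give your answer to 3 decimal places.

The rate is λ = 1/2560 = 0.000390625 per hour.
P(X > 4310) = e^(−λ·4310) = e^(−1.6836) ≈ 0.186.

0.186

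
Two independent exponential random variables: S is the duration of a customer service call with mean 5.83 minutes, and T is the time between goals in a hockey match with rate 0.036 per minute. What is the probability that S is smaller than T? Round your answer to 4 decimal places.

λ_1 = 1/5.83 = 0.171527, λ_2 = 0.036.
For independent exponentials, P(S < T) = λ_1/(λ_1+λ_2) = 0.171527/0.207527 ≈ 0.8265.

0.8265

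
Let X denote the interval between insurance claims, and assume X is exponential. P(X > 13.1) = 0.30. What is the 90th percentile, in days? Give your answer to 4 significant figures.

25.05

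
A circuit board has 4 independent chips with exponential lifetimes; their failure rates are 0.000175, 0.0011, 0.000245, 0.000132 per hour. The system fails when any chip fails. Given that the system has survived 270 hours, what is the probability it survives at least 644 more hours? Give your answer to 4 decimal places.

0.3451

Time to first failure ~ Exp(Σλ) with Σλ = 0.001652.
By memorylessness, P(T > 270+644 | T > 270) = P(T > 644) = e^(−0.001652·644) ≈ 0.3451.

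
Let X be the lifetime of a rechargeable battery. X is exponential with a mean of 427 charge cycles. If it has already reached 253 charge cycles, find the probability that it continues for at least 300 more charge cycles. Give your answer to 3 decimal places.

The rate is λ = 1/427 = 0.00234192 per charge cycle.
By the memoryless property, P(X > 253+300 | X > 253) = P(X > 300).
P(X > 300) = e^(−0.70258) ≈ 0.495.

0.495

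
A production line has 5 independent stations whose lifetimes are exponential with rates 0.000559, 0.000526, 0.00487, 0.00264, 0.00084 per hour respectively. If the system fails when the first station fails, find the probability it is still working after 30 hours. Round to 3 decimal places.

0.753

The time to first failure is exponential with rate Σλ = 0.000559 + 0.000526 + 0.00487 + 0.00264 + 0.00084 = 0.009435.
P(min > 30) = e^(−0.009435·30) = e^(−0.28305) ≈ 0.753.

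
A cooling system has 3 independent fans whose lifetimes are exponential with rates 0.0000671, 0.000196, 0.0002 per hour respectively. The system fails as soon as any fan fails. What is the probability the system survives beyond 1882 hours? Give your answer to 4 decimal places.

0.4183

The time to first failure is exponential with rate Σλ = 0.0000671 + 0.000196 + 0.0002 = 0.0004631.
P(min > 1882) = e^(−0.0004631·1882) = e^(−0.87155) ≈ 0.4183.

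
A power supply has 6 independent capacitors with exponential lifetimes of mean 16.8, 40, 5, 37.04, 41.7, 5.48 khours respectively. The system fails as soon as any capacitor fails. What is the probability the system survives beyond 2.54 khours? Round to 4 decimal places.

The first failure time is exponential with rate Σλ_i = 1/16.8 + 1/40 + 1/5 + 1/37.04 + 1/41.7 + 1/5.48 = 0.517984 per khour.
P(min > 2.54) = e^(−0.517984·2.54) = e^(−1.3157) ≈ 0.2683.

0.2683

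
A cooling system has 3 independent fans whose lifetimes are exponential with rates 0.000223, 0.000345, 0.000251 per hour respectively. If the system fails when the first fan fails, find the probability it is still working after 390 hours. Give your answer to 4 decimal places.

0.7266

The time to first failure is exponential with rate Σλ = 0.000223 + 0.000345 + 0.000251 = 0.000819.
P(min > 390) = e^(−0.000819·390) = e^(−0.31941) ≈ 0.7266.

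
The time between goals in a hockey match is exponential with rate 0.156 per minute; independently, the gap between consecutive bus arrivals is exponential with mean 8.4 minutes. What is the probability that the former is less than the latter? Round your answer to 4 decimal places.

0.5672

λ_1 = 0.156, λ_2 = 1/8.4 = 0.119048.
For independent exponentials, P(the former < the latter) = λ_1/(λ_1+λ_2) = 0.156/0.275048 ≈ 0.5672.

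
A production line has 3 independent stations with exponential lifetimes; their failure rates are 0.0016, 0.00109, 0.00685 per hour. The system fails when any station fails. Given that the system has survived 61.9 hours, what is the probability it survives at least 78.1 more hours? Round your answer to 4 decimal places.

Time to first failure ~ Exp(Σλ) with Σλ = 0.00954.
By memorylessness, P(T > 61.9+78.1 | T > 61.9) = P(T > 78.1) = e^(−0.00954·78.1) ≈ 0.4747.

0.4747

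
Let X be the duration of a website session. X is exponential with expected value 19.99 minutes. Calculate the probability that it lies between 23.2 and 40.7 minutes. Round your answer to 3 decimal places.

0.183

The rate is λ = 1/19.99 = 0.050025 per minute.
P(23.2 < X < 40.7) = e^(−λ·23.2) − e^(−λ·40.7) = 0.31330 − 0.13055 ≈ 0.183.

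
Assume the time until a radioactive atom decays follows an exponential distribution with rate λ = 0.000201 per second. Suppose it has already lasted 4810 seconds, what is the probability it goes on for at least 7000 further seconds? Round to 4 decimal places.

The exponential is memoryless, so the remaining time is again Exp(λ): the condition X > 4810 is irrelevant.
P(X > 7000) = e^(−1.407) ≈ 0.2449.

0.2449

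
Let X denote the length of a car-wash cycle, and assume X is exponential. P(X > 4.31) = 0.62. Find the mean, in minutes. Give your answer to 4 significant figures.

e^(−λ·4.31) = 0.62 ⇒ λ = −ln(0.62)/4.31 = 0.110913.
Mean = 1/λ = 9.01606 minutes.

9.016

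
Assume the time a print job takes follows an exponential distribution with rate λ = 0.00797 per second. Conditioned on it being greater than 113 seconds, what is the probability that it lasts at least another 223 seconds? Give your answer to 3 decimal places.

0.169

By the memoryless property, P(X > 113+223 | X > 113) = P(X > 223).
P(X > 223) = e^(−1.7773) ≈ 0.169.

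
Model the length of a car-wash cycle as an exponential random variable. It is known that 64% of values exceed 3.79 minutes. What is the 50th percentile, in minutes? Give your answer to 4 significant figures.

5.886

e^(−λ·3.79) = 0.64 ⇒ λ = −ln(0.64)/3.79 = 0.117754.
50th percentile: 1 − e^(−λt) = 0.5, t = −ln(0.5)/λ = 5.88641 minutes.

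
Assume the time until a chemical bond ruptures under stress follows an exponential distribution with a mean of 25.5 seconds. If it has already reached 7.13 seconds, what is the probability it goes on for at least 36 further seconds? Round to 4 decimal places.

0.2437

The rate is λ = 1/25.5 = 0.0392157 per second.
P(X > s+t | X > s) = e^(−λ(s+t))/e^(−λs) = e^(−λt), independent of s = 7.13.
P(X > 36) = e^(−1.4118) ≈ 0.2437.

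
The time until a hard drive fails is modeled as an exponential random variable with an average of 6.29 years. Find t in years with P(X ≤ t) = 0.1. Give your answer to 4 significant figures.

0.6627

The rate is λ = 1/6.29 = 0.158983 per year.
Set 1 − e^(−λt) = 0.1, so t = −ln(0.9)/λ = 0.10536/0.158983 ≈ 0.662718 years.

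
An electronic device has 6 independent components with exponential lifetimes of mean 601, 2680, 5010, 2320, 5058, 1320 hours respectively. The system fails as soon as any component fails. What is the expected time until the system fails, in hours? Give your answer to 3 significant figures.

The first failure time is exponential with rate Σλ_i = 1/601 + 1/2680 + 1/5010 + 1/2320 + 1/5058 + 1/1320 = 0.00362295 per hour.
E[min] = 1/Σλ = 1/0.00362295 = 276.019 hours.

276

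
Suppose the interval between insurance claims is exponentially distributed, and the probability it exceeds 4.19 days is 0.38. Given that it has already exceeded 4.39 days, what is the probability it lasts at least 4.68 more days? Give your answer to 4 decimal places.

0.3393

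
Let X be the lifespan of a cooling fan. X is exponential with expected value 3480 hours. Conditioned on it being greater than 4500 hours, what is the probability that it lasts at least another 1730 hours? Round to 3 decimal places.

0.608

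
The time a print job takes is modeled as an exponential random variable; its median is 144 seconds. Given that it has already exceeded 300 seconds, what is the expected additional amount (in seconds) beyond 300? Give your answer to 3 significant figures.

208

For an exponential, median = ln(2)/λ, so λ = ln 2 / 144 = 0.00481352 per second.
By memorylessness, the remaining amount past any threshold is again Exp(λ) with mean 1/λ = 207.748 seconds.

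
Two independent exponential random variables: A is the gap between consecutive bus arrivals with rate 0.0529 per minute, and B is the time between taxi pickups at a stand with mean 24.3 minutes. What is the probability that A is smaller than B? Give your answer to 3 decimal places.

0.562

λ_1 = 0.0529, λ_2 = 1/24.3 = 0.0411523.
For independent exponentials, P(A < B) = λ_1/(λ_1+λ_2) = 0.0529/0.0940523 ≈ 0.562.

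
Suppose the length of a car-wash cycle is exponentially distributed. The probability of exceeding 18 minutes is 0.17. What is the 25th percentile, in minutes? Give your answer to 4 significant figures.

2.922

e^(−λ·18) = 0.17 ⇒ λ = −ln(0.17)/18 = 0.098442.
25th percentile: 1 − e^(−λt) = 0.25, t = −ln(0.75)/λ = 2.92235 minutes.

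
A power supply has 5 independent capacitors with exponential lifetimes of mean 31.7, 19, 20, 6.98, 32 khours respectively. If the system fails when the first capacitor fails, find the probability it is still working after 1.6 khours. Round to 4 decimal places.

The first failure time is exponential with rate Σλ_i = 1/31.7 + 1/19 + 1/20 + 1/6.98 + 1/32 = 0.308694 per khour.
P(min > 1.6) = e^(−0.308694·1.6) = e^(−0.49391) ≈ 0.6102.

0.6102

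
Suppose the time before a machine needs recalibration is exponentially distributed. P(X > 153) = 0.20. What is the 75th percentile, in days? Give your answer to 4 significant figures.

e^(−λ·153) = 0.20 ⇒ λ = −ln(0.20)/153 = 0.0105192.
75th percentile: 1 − e^(−λt) = 0.75, t = −ln(0.25)/λ = 131.787 days.

131.8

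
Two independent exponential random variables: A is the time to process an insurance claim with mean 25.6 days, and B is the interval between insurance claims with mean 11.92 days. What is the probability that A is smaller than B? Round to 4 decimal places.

0.3177

λ_1 = 1/25.6 = 0.0390625, λ_2 = 1/11.92 = 0.0838926.
For independent exponentials, P(A < B) = λ_1/(λ_1+λ_2) = 0.0390625/0.122955 ≈ 0.3177.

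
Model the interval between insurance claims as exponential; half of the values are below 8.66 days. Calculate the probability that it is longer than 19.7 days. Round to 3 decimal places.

For an exponential, median = ln(2)/λ, so λ = ln 2 / 8.66 = 0.0800401 per day.
P(X > 19.7) = e^(−λ·19.7) = e^(−1.5768) ≈ 0.207.

0.207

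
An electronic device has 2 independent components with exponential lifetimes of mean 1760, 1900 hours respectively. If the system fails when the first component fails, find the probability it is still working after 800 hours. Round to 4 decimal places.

0.4166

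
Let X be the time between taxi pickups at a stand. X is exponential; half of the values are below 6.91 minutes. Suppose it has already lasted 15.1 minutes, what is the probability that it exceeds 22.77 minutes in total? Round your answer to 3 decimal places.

For an exponential, median = ln(2)/λ, so λ = ln 2 / 6.91 = 0.100311 per minute.
P(X > s+t | X > s) = e^(−λ(s+t))/e^(−λs) = e^(−λt), independent of s = 15.1.
P(X > 7.67) = e^(−0.76938) ≈ 0.463.

0.463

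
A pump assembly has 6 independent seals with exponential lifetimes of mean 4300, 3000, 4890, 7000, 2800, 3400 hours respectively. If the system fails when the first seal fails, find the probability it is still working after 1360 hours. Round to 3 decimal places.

0.119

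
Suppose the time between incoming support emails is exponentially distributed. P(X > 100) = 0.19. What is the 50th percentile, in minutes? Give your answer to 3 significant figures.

e^(−λ·100) = 0.19 ⇒ λ = −ln(0.19)/100 = 0.0166073.
50th percentile: 1 − e^(−λt) = 0.5, t = −ln(0.5)/λ = 41.7375 minutes.

41.7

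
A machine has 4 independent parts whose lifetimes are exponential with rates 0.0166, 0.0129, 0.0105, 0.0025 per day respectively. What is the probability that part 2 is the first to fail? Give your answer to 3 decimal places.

The time to first failure is exponential with rate Σλ = 0.0166 + 0.0129 + 0.0105 + 0.0025 = 0.0425.
P(part 2 first) = λ_2/Σλ = 0.0129/0.0425 ≈ 0.304.

0.304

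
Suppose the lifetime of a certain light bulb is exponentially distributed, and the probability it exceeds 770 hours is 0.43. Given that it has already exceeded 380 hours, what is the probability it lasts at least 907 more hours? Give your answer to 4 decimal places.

From e^(−λ·770) = 0.43, λ = −ln(0.43)/770 = 0.00109607.
Memoryless: P(X > 380+907 | X > 380) = P(X > 907) = e^(−0.00109607·907) ≈ 0.3700.

0.3700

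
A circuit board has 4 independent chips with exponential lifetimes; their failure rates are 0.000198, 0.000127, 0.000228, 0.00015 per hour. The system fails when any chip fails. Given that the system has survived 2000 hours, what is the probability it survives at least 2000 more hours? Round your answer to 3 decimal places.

0.245

Time to first failure ~ Exp(Σλ) with Σλ = 0.000703.
By memorylessness, P(T > 2000+2000 | T > 2000) = P(T > 2000) = e^(−0.000703·2000) ≈ 0.245.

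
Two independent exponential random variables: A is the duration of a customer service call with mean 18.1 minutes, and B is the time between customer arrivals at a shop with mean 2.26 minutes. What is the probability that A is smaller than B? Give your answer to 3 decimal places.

0.111

λ_1 = 1/18.1 = 0.0552486, λ_2 = 1/2.26 = 0.442478.
For independent exponentials, P(A < B) = λ_1/(λ_1+λ_2) = 0.0552486/0.497726 ≈ 0.111.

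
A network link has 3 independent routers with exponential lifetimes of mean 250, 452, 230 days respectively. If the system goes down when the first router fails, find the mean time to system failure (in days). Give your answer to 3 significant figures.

94.7

The first failure time is exponential with rate Σλ_i = 1/250 + 1/452 + 1/230 = 0.0105602 per day.
E[min] = 1/Σλ = 1/0.0105602 = 94.695 days.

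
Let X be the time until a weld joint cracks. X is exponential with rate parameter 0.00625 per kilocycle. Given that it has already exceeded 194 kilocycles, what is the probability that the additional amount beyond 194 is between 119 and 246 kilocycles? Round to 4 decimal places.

Memoryless: the residual past 194 is again Exp(λ).
P(119 < residual < 246) = e^(−λ·119) − e^(−λ·246) = 0.47533 − 0.21492 ≈ 0.2604.

0.2604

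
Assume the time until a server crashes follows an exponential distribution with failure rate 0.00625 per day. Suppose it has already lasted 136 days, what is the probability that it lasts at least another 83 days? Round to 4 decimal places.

P(X > s+t | X > s) = e^(−λ(s+t))/e^(−λs) = e^(−λt), independent of s = 136.
P(X > 83) = e^(−0.51875) ≈ 0.5953.

0.5953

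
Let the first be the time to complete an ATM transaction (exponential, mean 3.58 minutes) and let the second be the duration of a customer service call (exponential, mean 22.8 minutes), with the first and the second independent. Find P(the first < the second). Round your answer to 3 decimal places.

0.864

λ_1 = 1/3.58 = 0.27933, λ_2 = 1/22.8 = 0.0438596.
For independent exponentials, P(the first < the second) = λ_1/(λ_1+λ_2) = 0.27933/0.323189 ≈ 0.864.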